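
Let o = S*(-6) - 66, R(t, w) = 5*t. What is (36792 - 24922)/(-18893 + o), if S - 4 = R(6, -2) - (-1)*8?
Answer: -11870/19211 ≈ -0.61788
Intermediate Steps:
S = 42 (S = 4 + (5*6 - (-1)*8) = 4 + (30 - 1*(-8)) = 4 + (30 + 8) = 4 + 38 = 42)
o = -318 (o = 42*(-6) - 66 = -252 - 66 = -318)
(36792 - 24922)/(-18893 + o) = (36792 - 24922)/(-18893 - 318) = 11870/(-19211) = 11870*(-1/19211) = -11870/19211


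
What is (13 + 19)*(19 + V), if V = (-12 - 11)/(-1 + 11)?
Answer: 2672/5 ≈ 534.40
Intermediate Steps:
V = -23/10 ≈ -2.3000
(13 + 19)*(19 + V) = (13 + 19)*(19 - 23/10) = 32*(167/10) = 2672/5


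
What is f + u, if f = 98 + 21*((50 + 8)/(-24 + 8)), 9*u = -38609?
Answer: -307297/72 ≈ -4268.0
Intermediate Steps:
u = -38609/9 (u = (⅑)*(-38609) = -38609/9 ≈ -4289.9)
f = 175/8 (f = 98 + 21*(58/(-16)) = 98 + 21*(58*(-1/16)) = 98 + 21*(-29/8) = 98 - 609/8 = 175/8 ≈ 21.875)
f + u = 175/8 - 38609/9 = -307297/72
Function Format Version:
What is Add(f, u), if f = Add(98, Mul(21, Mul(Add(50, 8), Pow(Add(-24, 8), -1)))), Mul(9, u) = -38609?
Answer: Rational(-307297, 72) ≈ -4268.0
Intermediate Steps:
u = Rational(-38609, 9) (u = Mul(Rational(1, 9), -38609) = Rational(-38609, 9) ≈ -4289.9)
f = Rational(175, 8) (f = Add(98, Mul(21, Mul(58, Pow(-16, -1)))) = Add(98, Mul(21, Mul(58, Rational(-1, 16)))) = Add(98, Mul(21, Rational(-29, 8))) = Add(98, Rational(-609, 8)) = Rational(175, 8) ≈ 21.875)
Add(f, u) = Add(Rational(175, 8), Rational(-38609, 9)) = Rational(-307297, 72)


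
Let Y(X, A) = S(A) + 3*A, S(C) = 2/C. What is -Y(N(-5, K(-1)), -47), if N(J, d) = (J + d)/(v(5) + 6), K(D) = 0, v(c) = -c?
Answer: 6629/47 ≈ 141.04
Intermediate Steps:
N(J, d) = J + d (N(J, d) = (J + d)/(-1*5 + 6) = (J + d)/(-5 + 6) = (J + d)/1 = (J + d)*1 = J + d)
Y(X, A) = 2/A + 3*A
-Y(N(-5, K(-1)), -47) = -(2/(-47) + 3*(-47)) = -(2*(-1/47) - 141) = -(-2/47 - 141) = -1*(-6629/47) = 6629/47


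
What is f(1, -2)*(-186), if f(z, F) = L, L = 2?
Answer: -372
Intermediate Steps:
f(z, F) = 2
f(1, -2)*(-186) = 2*(-186) = -372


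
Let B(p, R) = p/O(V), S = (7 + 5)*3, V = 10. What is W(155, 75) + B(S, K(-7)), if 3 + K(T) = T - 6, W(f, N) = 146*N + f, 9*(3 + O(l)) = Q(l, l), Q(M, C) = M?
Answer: 188461/17 ≈ 11086.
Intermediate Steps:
O(l) = -3 + l/9
W(f, N) = f + 146*N
S = 36 (S = 12*3 = 36)
K(T) = -9 + T (K(T) = -3 + (T - 6) = -3 + (-6 + T) = -9 + T)
B(p, R) = -9*p/17 (B(p, R) = p/(-3 + (1/9)*10) = p/(-3 + 10/9) = p/(-17/9) = p*(-9/17) = -9*p/17)
W(155, 75) + B(S, K(-7)) = (155 + 146*75) - 9/17*36 = (155 + 10950) - 324/17 = 11105 - 324/17 = 188461/17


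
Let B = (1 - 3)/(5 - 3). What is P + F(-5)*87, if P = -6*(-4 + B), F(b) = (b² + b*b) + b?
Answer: 3945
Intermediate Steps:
B = -1 (B = -2/2 = -2*½ = -1)
F(b) = b + 2*b² (F(b) = (b² + b²) + b = 2*b² + b = b + 2*b²)
P = 30 (P = -6*(-4 - 1) = -6*(-5) = 30)
P + F(-5)*87 = 30 - 5*(1 + 2*(-5))*87 = 30 - 5*(1 - 10)*87 = 30 - 5*(-9)*87 = 30 + 45*87 = 30 + 3915 = 3945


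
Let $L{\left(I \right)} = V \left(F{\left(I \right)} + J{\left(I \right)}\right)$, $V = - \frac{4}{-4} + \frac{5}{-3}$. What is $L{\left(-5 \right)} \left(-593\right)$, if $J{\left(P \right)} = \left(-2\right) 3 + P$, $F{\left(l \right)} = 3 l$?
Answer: $- \frac{30836}{3} \approx -10279.0$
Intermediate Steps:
$V = - \frac{2}{3}$ ($V = \left(-4\right) \left(- \frac{1}{4}\right) + 5 \left(- \frac{1}{3}\right) = 1 - \frac{5}{3} = - \frac{2}{3} \approx -0.66667$)
$J{\left(P \right)} = -6 + P$
$L{\left(I \right)} = 4 - \frac{8 I}{3}$ ($L{\left(I \right)} = - \frac{2 \left(3 I + \left(-6 + I\right)\right)}{3} = - \frac{2 \left(-6 + 4 I\right)}{3} = 4 - \frac{8 I}{3}$)
$L{\left(-5 \right)} \left(-593\right) = \left(4 - - \frac{40}{3}\right) \left(-593\right) = \left(4 + \frac{40}{3}\right) \left(-593\right) = \frac{52}{3} \left(-593\right) = - \frac{30836}{3}$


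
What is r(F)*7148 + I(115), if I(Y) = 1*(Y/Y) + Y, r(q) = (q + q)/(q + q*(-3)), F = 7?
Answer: -7032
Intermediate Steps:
r(q) = -1 (r(q) = (2*q)/(q - 3*q) = (2*q)/((-2*q)) = (2*q)*(-1/(2*q)) = -1)
I(Y) = 1 + Y (I(Y) = 1*1 + Y = 1 + Y)
r(F)*7148 + I(115) = -1*7148 + (1 + 115) = -7148 + 116 = -7032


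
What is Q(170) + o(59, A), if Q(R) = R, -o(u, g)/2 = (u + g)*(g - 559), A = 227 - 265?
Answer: 25244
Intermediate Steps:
A = -38
o(u, g) = -2*(-559 + g)*(g + u) (o(u, g) = -2*(u + g)*(g - 559) = -2*(g + u)*(-559 + g) = -2*(-559 + g)*(g + u))
Q(170) + o(59, A) = 170 + (-2*(-38)² + 1118*(-38) + 1118*59 - 2*(-38)*59) = 170 + (-2*1444 - 42484 + 65962 + 4484) = 170 + (-2888 - 42484 + 65962 + 4484) = 170 + 25074 = 25244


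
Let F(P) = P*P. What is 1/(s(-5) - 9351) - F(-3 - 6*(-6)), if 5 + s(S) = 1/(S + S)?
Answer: -101887939/93561 ≈ -1089.0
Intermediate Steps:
F(P) = P**2
s(S) = -5 + 1/(2*S) (s(S) = -5 + 1/(S + S) = -5 + 1/(2*S))
1/(s(-5) - 9351) - F(-3 - 6*(-6)) = 1/((-5 + (1/2)/(-5)) - 9351) - (-3 - 6*(-6))**2 = 1/((-5 + (1/2)*(-1/5)) - 9351) - (-3 + 36)**2 = 1/((-5 - 1/10) - 9351) - 1*33**2 = 1/(-51/10 - 9351) - 1*1089 = 1/(-93561/10) - 1089 = -10/93561 - 1089 = -101887939/93561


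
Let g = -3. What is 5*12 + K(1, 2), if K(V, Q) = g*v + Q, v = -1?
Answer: 65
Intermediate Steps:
K(V, Q) = 3 + Q (K(V, Q) = -3*(-1) + Q = 3 + Q)
5*12 + K(1, 2) = 5*12 + (3 + 2) = 60 + 5 = 65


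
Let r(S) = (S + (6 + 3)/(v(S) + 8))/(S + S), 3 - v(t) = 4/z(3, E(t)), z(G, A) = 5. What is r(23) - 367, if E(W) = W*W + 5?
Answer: -143294/391 ≈ -366.48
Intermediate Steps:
E(W) = 5 + W² (E(W) = W² + 5 = 5 + W²)
v(t) = 11/5 (v(t) = 3 - 4/5 = 3 - 1*⅘ = 3 - ⅘ = 11/5)
r(S) = (15/17 + S)/(2*S) (r(S) = (S + (6 + 3)/(11/5 + 8))/(S + S) = (S + 9/(51/5))/((2*S)) = (S + 9*(5/51))*(1/(2*S)) = (S + 15/17)*(1/(2*S)) = (15/17 + S)*(1/(2*S)) = (15/17 + S)/(2*S))
r(23) - 367 = (1/34)*(15 + 17*23)/23 - 367 = (1/34)*(1/23)*(15 + 391) - 367 = (1/34)*(1/23)*406 - 367 = 203/391 - 367 = -143294/391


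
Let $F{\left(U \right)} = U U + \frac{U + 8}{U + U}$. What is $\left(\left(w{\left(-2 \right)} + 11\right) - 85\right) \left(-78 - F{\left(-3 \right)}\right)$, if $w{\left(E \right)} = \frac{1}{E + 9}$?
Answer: $\frac{267289}{42} \approx 6364.0$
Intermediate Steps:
$w{\left(E \right)} = \frac{1}{9 + E}$
$F{\left(U \right)} = U^{2} + \frac{8 + U}{2 U}$
$\left(\left(w{\left(-2 \right)} + 11\right) - 85\right) \left(-78 - F{\left(-3 \right)}\right) = \left(\left(\frac{1}{9 - 2} + 11\right) - 85\right) \left(-78 - \frac{4 + \left(-3\right)^{3} + \frac{1}{2} \left(-3\right)}{-3}\right) = \left(\left(\frac{1}{7} + 11\right) - 85\right) \left(-78 - - \frac{4 - 27 - \frac{3}{2}}{3}\right) = \left(\left(\frac{1}{7} + 11\right) - 85\right) \left(-78 - \left(- \frac{1}{3}\right) \left(- \frac{49}{2}\right)\right) = \left(\frac{78}{7} - 85\right) \left(-78 - \frac{49}{6}\right) = - \frac{517 \left(-78 - \frac{49}{6}\right)}{7} = \left(- \frac{517}{7}\right) \left(- \frac{517}{6}\right) = \frac{267289}{42}$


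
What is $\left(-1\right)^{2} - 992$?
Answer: $-991$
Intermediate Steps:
$\left(-1\right)^{2} - 992 = 1 - 992 = -991$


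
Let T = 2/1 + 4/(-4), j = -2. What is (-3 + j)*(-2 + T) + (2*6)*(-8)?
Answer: -91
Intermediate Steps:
T = 1 (T = 2*1 + 4*(-1/4) = 2 - 1 = 1)
(-3 + j)*(-2 + T) + (2*6)*(-8) = (-3 - 2)*(-2 + 1) + (2*6)*(-8) = -5*(-1) + 12*(-8) = 5 - 96 = -91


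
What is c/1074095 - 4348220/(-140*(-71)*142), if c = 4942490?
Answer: 23058244243/15160636106 ≈ 1.5209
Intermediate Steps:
c/1074095 - 4348220/(-140*(-71)*142) = 4942490/1074095 - 4348220/(-140*(-71)*142) = 4942490*(1/1074095) - 4348220/(9940*142) = 988498/214819 - 4348220/1411480 = 988498/214819 - 4348220*1/1411480 = 988498/214819 - 217411/70574 = 23058244243/15160636106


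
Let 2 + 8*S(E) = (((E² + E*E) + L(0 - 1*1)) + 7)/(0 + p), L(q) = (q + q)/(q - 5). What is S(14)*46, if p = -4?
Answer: -14053/24 ≈ -585.54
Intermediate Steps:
L(q) = 2*q/(-5 + q) (L(q) = (2*q)/(-5 + q) = 2*q/(-5 + q))
S(E) = -23/48 - E²/16 (S(E) = -¼ + ((((E² + E*E) + 2*(0 - 1*1)/(-5 + (0 - 1*1))) + 7)/(0 - 4))/8 = -¼ + ((((E² + E²) + 2*(0 - 1)/(-5 + (0 - 1))) + 7)/(-4))/8 = -¼ + (((2*E² + 2*(-1)/(-5 - 1)) + 7)*(-¼))/8 = -¼ + (((2*E² + 2*(-1)/(-6)) + 7)*(-¼))/8 = -¼ + (((2*E² + 2*(-1)*(-⅙)) + 7)*(-¼))/8 = -¼ + (((2*E² + ⅓) + 7)*(-¼))/8 = -¼ + (((⅓ + 2*E²) + 7)*(-¼))/8 = -¼ + ((22/3 + 2*E²)*(-¼))/8 = -¼ + (-11/6 - E²/2)/8 = -¼ + (-11/48 - E²/16) = -23/48 - E²/16)
S(14)*46 = (-23/48 - 1/16*14²)*46 = (-23/48 - 1/16*196)*46 = (-23/48 - 49/4)*46 = -611/48*46 = -14053/24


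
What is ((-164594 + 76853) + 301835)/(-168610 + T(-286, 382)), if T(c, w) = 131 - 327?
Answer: -107047/84403 ≈ -1.2683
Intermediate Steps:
T(c, w) = -196
((-164594 + 76853) + 301835)/(-168610 + T(-286, 382)) = ((-164594 + 76853) + 301835)/(-168610 - 196) = (-87741 + 301835)/(-168806) = 214094*(-1/168806) = -107047/84403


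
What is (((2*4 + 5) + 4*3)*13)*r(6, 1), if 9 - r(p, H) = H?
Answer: 2600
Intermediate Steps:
r(p, H) = 9 - H
(((2*4 + 5) + 4*3)*13)*r(6, 1) = (((2*4 + 5) + 4*3)*13)*(9 - 1*1) = (((8 + 5) + 12)*13)*(9 - 1) = ((13 + 12)*13)*8 = (25*13)*8 = 325*8 = 2600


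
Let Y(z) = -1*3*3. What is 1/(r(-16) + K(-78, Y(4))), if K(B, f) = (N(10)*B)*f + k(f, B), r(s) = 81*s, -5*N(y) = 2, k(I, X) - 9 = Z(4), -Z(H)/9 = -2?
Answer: -5/7749 ≈ -0.00064524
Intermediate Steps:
Z(H) = 18 (Z(H) = -9*(-2) = 18)
k(I, X) = 27 (k(I, X) = 9 + 18 = 27)
Y(z) = -9 (Y(z) = -3*3 = -9)
N(y) = -2/5 (N(y) = -1/5*2 = -2/5)
K(B, f) = 27 - 2*B*f/5 (K(B, f) = (-2*B/5)*f + 27 = -2*B*f/5 + 27 = 27 - 2*B*f/5)
1/(r(-16) + K(-78, Y(4))) = 1/(81*(-16) + (27 - 2/5*(-78)*(-9))) = 1/(-1296 + (27 - 1404/5)) = 1/(-1296 - 1269/5) = 1/(-7749/5) = -5/7749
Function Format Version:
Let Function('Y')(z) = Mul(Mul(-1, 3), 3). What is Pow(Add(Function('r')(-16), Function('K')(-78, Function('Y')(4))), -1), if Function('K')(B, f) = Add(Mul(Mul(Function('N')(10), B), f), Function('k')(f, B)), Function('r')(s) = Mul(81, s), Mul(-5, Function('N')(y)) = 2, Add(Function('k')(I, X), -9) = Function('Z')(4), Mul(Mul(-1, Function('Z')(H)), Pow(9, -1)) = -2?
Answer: Rational(-5, 7749) ≈ -0.00064524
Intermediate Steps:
Function('Z')(H) = 18 (Function('Z')(H) = Mul(-9, -2) = 18)
Function('k')(I, X) = 27 (Function('k')(I, X) = Add(9, 18) = 27)
Function('Y')(z) = -9 (Function('Y')(z) = Mul(-3, 3) = -9)
Function('N')(y) = Rational(-2, 5) (Function('N')(y) = Mul(Rational(-1, 5), 2) = Rational(-2, 5))
Function('K')(B, f) = Add(27, Mul(Rational(-2, 5), B, f)) (Function('K')(B, f) = Add(Mul(Mul(Rational(-2, 5), B), f), 27) = Add(Mul(Rational(-2, 5), B, f), 27) = Add(27, Mul(Rational(-2, 5), B, f)))
Pow(Add(Function('r')(-16), Function('K')(-78, Function('Y')(4))), -1) = Pow(Add(Mul(81, -16), Add(27, Mul(Rational(-2, 5), -78, -9))), -1) = Pow(Add(-1296, Add(27, Rational(-1404, 5))), -1) = Pow(Add(-1296, Rational(-1269, 5)), -1) = Pow(Rational(-7749, 5), -1) = Rational(-5, 7749)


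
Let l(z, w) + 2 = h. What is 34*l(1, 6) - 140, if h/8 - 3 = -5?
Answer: -752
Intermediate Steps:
h = -16 (h = 24 + 8*(-5) = 24 - 40 = -16)
l(z, w) = -18 (l(z, w) = -2 - 16 = -18)
34*l(1, 6) - 140 = 34*(-18) - 140 = -612 - 140 = -752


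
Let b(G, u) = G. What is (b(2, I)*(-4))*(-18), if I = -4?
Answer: 144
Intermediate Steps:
(b(2, I)*(-4))*(-18) = (2*(-4))*(-18) = -8*(-18) = 144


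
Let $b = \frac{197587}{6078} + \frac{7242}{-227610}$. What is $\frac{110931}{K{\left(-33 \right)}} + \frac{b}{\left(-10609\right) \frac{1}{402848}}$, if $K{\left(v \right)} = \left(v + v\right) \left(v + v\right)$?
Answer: $- \frac{238312219655460023}{197319199455180} \approx -1207.8$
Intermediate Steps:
$b = \frac{2496042233}{76856310}$ ($b = 197587 \cdot \frac{1}{6078} + 7242 \left(- \frac{1}{227610}\right) = \frac{197587}{6078} - \frac{1207}{37935} = \frac{2496042233}{76856310} \approx 32.477$)
$K{\left(v \right)} = 4 v^{2}$ ($K{\left(v \right)} = 2 v 2 v = 4 v^{2}$)
$\frac{110931}{K{\left(-33 \right)}} + \frac{b}{\left(-10609\right) \frac{1}{402848}} = \frac{110931}{4 \left(-33\right)^{2}} + \frac{2496042233}{76856310 \left(- \frac{10609}{402848}\right)} = \frac{110931}{4 \cdot 1089} + \frac{2496042233}{76856310 \left(\left(-10609\right) \frac{1}{402848}\right)} = \frac{110931}{4356} + \frac{2496042233}{76856310 \left(- \frac{10609}{402848}\right)} = 110931 \cdot \frac{1}{4356} + \frac{2496042233}{76856310} \left(- \frac{402848}{10609}\right) = \frac{36977}{1452} - \frac{502762810739792}{407684296395} = - \frac{238312219655460023}{197319199455180}$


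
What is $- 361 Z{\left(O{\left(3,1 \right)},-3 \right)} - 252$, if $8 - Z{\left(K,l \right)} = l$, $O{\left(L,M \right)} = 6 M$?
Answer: $-4223$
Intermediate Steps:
$Z{\left(K,l \right)} = 8 - l$
$- 361 Z{\left(O{\left(3,1 \right)},-3 \right)} - 252 = - 361 \left(8 - -3\right) - 252 = - 361 \left(8 + 3\right) - 252 = \left(-361\right) 11 - 252 = -3971 - 252 = -4223$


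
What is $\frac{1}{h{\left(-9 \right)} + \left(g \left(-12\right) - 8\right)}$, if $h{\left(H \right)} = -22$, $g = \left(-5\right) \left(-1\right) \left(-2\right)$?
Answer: $\frac{1}{90} \approx 0.011111$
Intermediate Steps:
$g = -10$ ($g = 5 \left(-2\right) = -10$)
$\frac{1}{h{\left(-9 \right)} + \left(g \left(-12\right) - 8\right)} = \frac{1}{-22 - -112} = \frac{1}{-22 + \left(120 - 8\right)} = \frac{1}{-22 + 112} = \frac{1}{90}$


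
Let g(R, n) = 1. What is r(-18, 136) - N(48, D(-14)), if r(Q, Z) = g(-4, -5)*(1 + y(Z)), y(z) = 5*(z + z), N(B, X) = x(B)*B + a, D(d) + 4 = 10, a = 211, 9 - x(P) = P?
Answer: 3022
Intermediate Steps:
x(P) = 9 - P
D(d) = 6 (D(d) = -4 + 10 = 6)
N(B, X) = 211 + B*(9 - B) (N(B, X) = (9 - B)*B + 211 = B*(9 - B) + 211 = 211 + B*(9 - B))
y(z) = 10*z (y(z) = 5*(2*z) = 10*z)
r(Q, Z) = 1 + 10*Z (r(Q, Z) = 1*(1 + 10*Z) = 1 + 10*Z)
r(-18, 136) - N(48, D(-14)) = (1 + 10*136) - (211 - 1*48*(-9 + 48)) = (1 + 1360) - (211 - 1*48*39) = 1361 - (211 - 1872) = 1361 - 1*(-1661) = 1361 + 1661 = 3022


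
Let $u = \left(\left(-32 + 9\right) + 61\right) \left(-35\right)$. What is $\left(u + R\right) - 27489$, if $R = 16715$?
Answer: $-12104$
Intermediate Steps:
$u = -1330$ ($u = \left(-23 + 61\right) \left(-35\right) = 38 \left(-35\right) = -1330$)
$\left(u + R\right) - 27489 = \left(-1330 + 16715\right) - 27489 = 15385 - 27489 = -12104$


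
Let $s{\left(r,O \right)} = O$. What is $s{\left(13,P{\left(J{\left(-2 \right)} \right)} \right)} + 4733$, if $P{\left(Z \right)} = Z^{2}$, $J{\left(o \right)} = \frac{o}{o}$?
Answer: $4734$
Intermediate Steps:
$J{\left(o \right)} = 1$
$s{\left(13,P{\left(J{\left(-2 \right)} \right)} \right)} + 4733 = 1^{2} + 4733 = 1 + 4733 = 4734$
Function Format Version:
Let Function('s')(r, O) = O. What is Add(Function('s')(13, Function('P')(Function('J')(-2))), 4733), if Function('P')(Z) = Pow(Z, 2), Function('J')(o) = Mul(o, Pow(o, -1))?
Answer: 4734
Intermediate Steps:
Function('J')(o) = 1
Add(Function('s')(13, Function('P')(Function('J')(-2))), 4733) = Add(Pow(1, 2), 4733) = Add(1, 4733) = 4734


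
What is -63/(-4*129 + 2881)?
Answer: -63/2365 ≈ -0.026638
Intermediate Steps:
-63/(-4*129 + 2881) = -63/(-516 + 2881) = -63/2365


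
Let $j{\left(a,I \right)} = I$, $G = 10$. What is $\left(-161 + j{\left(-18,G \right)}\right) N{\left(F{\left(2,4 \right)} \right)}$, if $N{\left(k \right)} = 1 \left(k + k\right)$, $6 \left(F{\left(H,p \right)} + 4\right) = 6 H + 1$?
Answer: $\frac{1661}{3} \approx 553.67$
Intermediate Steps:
$F{\left(H,p \right)} = - \frac{23}{6} + H$ ($F{\left(H,p \right)} = -4 + \frac{6 H + 1}{6} = -4 + \frac{1 + 6 H}{6} = -4 + \left(\frac{1}{6} + H\right) = - \frac{23}{6} + H$)
$N{\left(k \right)} = 2 k$ ($N{\left(k \right)} = 1 \cdot 2 k = 2 k$)
$\left(-161 + j{\left(-18,G \right)}\right) N{\left(F{\left(2,4 \right)} \right)} = \left(-161 + 10\right) 2 \left(- \frac{23}{6} + 2\right) = - 151 \cdot 2 \left(- \frac{11}{6}\right) = \left(-151\right) \left(- \frac{11}{3}\right) = \frac{1661}{3}$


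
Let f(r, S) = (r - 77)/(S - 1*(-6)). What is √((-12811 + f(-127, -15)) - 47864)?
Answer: I*√545871/3 ≈ 246.28*I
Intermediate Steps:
f(r, S) = (-77 + r)/(6 + S) (f(r, S) = (-77 + r)/(S + 6) = (-77 + r)/(6 + S))
√((-12811 + f(-127, -15)) - 47864) = √((-12811 + (-77 - 127)/(6 - 15)) - 47864) = √((-12811 - 204/(-9)) - 47864) = √((-12811 - ⅑*(-204)) - 47864) = √((-12811 + 68/3) - 47864) = √(-38365/3 - 47864) = √(-181957/3) = I*√545871/3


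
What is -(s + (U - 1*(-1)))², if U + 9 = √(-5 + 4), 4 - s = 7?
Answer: -120 + 22*I ≈ -120.0 + 22.0*I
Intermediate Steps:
s = -3 (s = 4 - 1*7 = 4 - 7 = -3)
U = -9 + I (U = -9 + √(-5 + 4) = -9 + √(-1) = -9 + I ≈ -9.0 + 1.0*I)
-(s + (U - 1*(-1)))² = -(-3 + ((-9 + I) - 1*(-1)))² = -(-3 + ((-9 + I) + 1))² = -(-3 + (-8 + I))² = -(-11 + I)²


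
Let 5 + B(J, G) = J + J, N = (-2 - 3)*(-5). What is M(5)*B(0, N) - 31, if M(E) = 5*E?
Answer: -156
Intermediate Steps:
N = 25 (N = -5*(-5) = 25)
B(J, G) = -5 + 2*J (B(J, G) = -5 + (J + J) = -5 + 2*J)
M(5)*B(0, N) - 31 = (5*5)*(-5 + 2*0) - 31 = 25*(-5 + 0) - 31 = 25*(-5) - 31 = -125 - 31 = -156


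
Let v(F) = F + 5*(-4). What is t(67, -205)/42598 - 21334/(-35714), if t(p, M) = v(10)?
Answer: 227107148/380336243 ≈ 0.59712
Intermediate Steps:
v(F) = -20 + F (v(F) = F - 20 = -20 + F)
t(p, M) = -10 (t(p, M) = -20 + 10 = -10)
t(67, -205)/42598 - 21334/(-35714) = -10/42598 - 21334/(-35714) = -10*1/42598 - 21334*(-1/35714) = -5/21299 + 10667/17857 = 227107148/380336243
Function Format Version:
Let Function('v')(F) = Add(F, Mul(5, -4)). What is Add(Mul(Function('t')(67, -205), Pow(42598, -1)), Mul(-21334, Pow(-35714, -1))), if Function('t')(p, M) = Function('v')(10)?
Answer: Rational(227107148, 380336243) ≈ 0.59712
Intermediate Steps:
Function('v')(F) = Add(-20, F) (Function('v')(F) = Add(F, -20) = Add(-20, F))
Function('t')(p, M) = -10 (Function('t')(p, M) = Add(-20, 10) = -10)
Add(Mul(Function('t')(67, -205), Pow(42598, -1)), Mul(-21334, Pow(-35714, -1))) = Add(Mul(-10, Pow(42598, -1)), Mul(-21334, Pow(-35714, -1))) = Add(Mul(-10, Rational(1, 42598)), Mul(-21334, Rational(-1, 35714))) = Add(Rational(-5, 21299), Rational(10667, 17857)) = Rational(227107148, 380336243)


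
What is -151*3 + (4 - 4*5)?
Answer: -469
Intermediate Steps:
-151*3 + (4 - 4*5) = -453 + (4 - 20) = -453 - 16 = -469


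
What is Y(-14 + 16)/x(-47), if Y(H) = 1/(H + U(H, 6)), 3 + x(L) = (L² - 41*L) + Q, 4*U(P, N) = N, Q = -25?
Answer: 1/14378 ≈ 6.9551e-5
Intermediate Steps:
U(P, N) = N/4
x(L) = -28 + L² - 41*L (x(L) = -3 + ((L² - 41*L) - 25) = -3 + (-25 + L² - 41*L) = -28 + L² - 41*L)
Y(H) = 1/(3/2 + H) (Y(H) = 1/(H + (¼)*6) = 1/(H + 3/2) = 1/(3/2 + H))
Y(-14 + 16)/x(-47) = (2/(3 + 2*(-14 + 16)))/(-28 + (-47)² - 41*(-47)) = (2/(3 + 2*2))/(-28 + 2209 + 1927) = (2/(3 + 4))/4108 = (2/7)*(1/4108) = 1/14378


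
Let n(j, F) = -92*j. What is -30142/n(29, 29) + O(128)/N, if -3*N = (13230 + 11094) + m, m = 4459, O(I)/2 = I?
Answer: 432764081/38396522 ≈ 11.271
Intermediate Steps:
O(I) = 2*I
N = -28783/3 (N = -((13230 + 11094) + 4459)/3 = -(24324 + 4459)/3 = -1/3*28783 = -28783/3 ≈ -9594.3)
-30142/n(29, 29) + O(128)/N = -30142/((-92*29)) + (2*128)/(-28783/3) = -30142/(-2668) + 256*(-3/28783) = -30142*(-1/2668) - 768/28783 = 15071/1334 - 768/28783 = 432764081/38396522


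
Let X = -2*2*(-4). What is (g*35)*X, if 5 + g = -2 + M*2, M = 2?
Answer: -1680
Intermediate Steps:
X = 16 (X = -4*(-4) = 16)
g = -3 (g = -5 + (-2 + 2*2) = -5 + (-2 + 4) = -5 + 2 = -3)
(g*35)*X = -3*35*16 = -105*16 = -1680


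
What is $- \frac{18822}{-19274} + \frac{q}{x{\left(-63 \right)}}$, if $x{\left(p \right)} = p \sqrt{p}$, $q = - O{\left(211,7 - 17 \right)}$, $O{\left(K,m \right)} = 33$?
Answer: $\frac{9411}{9637} - \frac{11 i \sqrt{7}}{441} \approx 0.97655 - 0.065994 i$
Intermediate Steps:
$q = -33$ ($q = \left(-1\right) 33 = -33$)
$x{\left(p \right)} = p^{\frac{3}{2}}$
$- \frac{18822}{-19274} + \frac{q}{x{\left(-63 \right)}} = - \frac{18822}{-19274} - \frac{33}{\left(-63\right)^{\frac{3}{2}}} = \left(-18822\right) \left(- \frac{1}{19274}\right) - \frac{33}{\left(-189\right) i \sqrt{7}} = \frac{9411}{9637} - 33 \frac{i \sqrt{7}}{1323} = \frac{9411}{9637} - \frac{11 i \sqrt{7}}{441}$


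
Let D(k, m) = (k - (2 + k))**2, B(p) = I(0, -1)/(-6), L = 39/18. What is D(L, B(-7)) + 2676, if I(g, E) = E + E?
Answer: 2680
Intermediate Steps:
L = 13/6 (L = 39*(1/18) = 13/6 ≈ 2.1667)
I(g, E) = 2*E
B(p) = 1/3 (B(p) = (2*(-1))/(-6) = -2*(-1/6) = 1/3)
D(k, m) = 4 (D(k, m) = (k + (-2 - k))**2 = (-2)**2 = 4)
D(L, B(-7)) + 2676 = 4 + 2676 = 2680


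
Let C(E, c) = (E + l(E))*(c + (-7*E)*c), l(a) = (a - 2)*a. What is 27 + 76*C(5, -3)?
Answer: 155067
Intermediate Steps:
l(a) = a*(-2 + a) (l(a) = (-2 + a)*a = a*(-2 + a))
C(E, c) = (E + E*(-2 + E))*(c - 7*E*c) (C(E, c) = (E + E*(-2 + E))*(c + (-7*E)*c) = (E + E*(-2 + E))*(c - 7*E*c))
27 + 76*C(5, -3) = 27 + 76*(5*(-3)*(-1 - 7*5**2 + 8*5)) = 27 + 76*(5*(-3)*(-1 - 7*25 + 40)) = 27 + 76*(5*(-3)*(-1 - 175 + 40)) = 27 + 76*(5*(-3)*(-136)) = 27 + 76*2040 = 27 + 155040 = 155067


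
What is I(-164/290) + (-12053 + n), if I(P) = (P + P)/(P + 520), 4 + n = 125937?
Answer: 4288606838/37659 ≈ 1.1388e+5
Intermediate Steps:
n = 125933 (n = -4 + 125937 = 125933)
I(P) = 2*P/(520 + P) (I(P) = (2*P)/(520 + P) = 2*P/(520 + P))
I(-164/290) + (-12053 + n) = 2*(-164/290)/(520 - 164/290) + (-12053 + 125933) = 2*(-164*1/290)/(520 - 164*1/290) + 113880 = 2*(-82/145)/(520 - 82/145) + 113880 = 2*(-82/145)/(75318/145) + 113880 = 2*(-82/145)*(145/75318) + 113880 = -82/37659 + 113880 = 4288606838/37659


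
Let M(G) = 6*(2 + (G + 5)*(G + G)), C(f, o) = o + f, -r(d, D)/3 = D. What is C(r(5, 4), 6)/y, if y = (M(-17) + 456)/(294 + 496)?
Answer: -395/243 ≈ -1.6255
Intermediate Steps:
r(d, D) = -3*D
C(f, o) = f + o
M(G) = 12 + 12*G*(5 + G) (M(G) = 6*(2 + (5 + G)*(2*G)) = 6*(2 + 2*G*(5 + G)) = 12 + 12*G*(5 + G))
y = 1458/395 (y = ((12 + 12*(-17)² + 60*(-17)) + 456)/(294 + 496) = ((12 + 12*289 - 1020) + 456)/790 = ((12 + 3468 - 1020) + 456)*(1/790) = (2460 + 456)*(1/790) = 2916*(1/790) = 1458/395 ≈ 3.6911)
C(r(5, 4), 6)/y = (-3*4 + 6)/(1458/395) = (-12 + 6)*(395/1458) = -6*395/1458 = -395/243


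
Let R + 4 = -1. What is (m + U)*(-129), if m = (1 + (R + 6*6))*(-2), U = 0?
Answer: 8256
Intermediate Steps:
R = -5 (R = -4 - 1 = -5)
m = -64 (m = (1 + (-5 + 6*6))*(-2) = (1 + (-5 + 36))*(-2) = (1 + 31)*(-2) = 32*(-2) = -64)
(m + U)*(-129) = (-64 + 0)*(-129) = -64*(-129) = 8256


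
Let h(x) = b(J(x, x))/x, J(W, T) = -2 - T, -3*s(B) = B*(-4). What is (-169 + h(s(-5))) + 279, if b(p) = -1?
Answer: 2203/20 ≈ 110.15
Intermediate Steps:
s(B) = 4*B/3 (s(B) = -B*(-4)/3 = -(-4)*B/3 = 4*B/3)
h(x) = -1/x
(-169 + h(s(-5))) + 279 = (-169 - 1/((4/3)*(-5))) + 279 = (-169 - 1/(-20/3)) + 279 = (-169 - 1*(-3/20)) + 279 = (-169 + 3/20) + 279 = -3377/20 + 279 = 2203/20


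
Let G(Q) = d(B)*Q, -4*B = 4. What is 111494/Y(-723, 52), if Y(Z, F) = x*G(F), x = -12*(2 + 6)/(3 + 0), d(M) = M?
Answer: 55747/832 ≈ 67.004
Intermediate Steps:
B = -1 (B = -¼*4 = -1)
G(Q) = -Q
x = -32 (x = -96/3 = -12*8/3 = -32)
Y(Z, F) = 32*F (Y(Z, F) = -(-32)*F = 32*F)
111494/Y(-723, 52) = 111494/((32*52)) = 111494/1664 = 111494*(1/1664) = 55747/832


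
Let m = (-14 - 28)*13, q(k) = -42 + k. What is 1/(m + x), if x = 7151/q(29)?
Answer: -13/14249 ≈ -0.00091235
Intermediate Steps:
x = -7151/13 (x = 7151/(-42 + 29) = 7151/(-13) = 7151*(-1/13) = -7151/13 ≈ -550.08)
m = -546 (m = -42*13 = -546)
1/(m + x) = 1/(-546 - 7151/13) = 1/(-14249/13) = -13/14249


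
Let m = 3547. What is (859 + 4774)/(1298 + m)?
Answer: 5633/4845 ≈ 1.1626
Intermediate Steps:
(859 + 4774)/(1298 + m) = (859 + 4774)/(1298 + 3547) = 5633/4845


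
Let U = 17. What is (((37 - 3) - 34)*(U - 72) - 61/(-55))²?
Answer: 3721/3025 ≈ 1.2301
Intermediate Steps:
(((37 - 3) - 34)*(U - 72) - 61/(-55))² = (((37 - 3) - 34)*(17 - 72) - 61/(-55))² = ((34 - 34)*(-55) - 61*(-1/55))² = (0*(-55) + 61/55)² = (0 + 61/55)² = (61/55)² = 3721/3025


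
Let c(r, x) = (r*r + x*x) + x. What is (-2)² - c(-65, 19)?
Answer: -4601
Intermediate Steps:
c(r, x) = x + r² + x² (c(r, x) = (r² + x²) + x = x + r² + x²)
(-2)² - c(-65, 19) = (-2)² - (19 + (-65)² + 19²) = 4 - (19 + 4225 + 361) = 4 - 1*4605 = 4 - 4605 = -4601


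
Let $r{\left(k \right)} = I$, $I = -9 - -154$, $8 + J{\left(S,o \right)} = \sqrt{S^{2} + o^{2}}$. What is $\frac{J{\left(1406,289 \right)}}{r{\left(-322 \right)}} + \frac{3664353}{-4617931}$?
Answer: $- \frac{675713}{796195} + \frac{\sqrt{2060357}}{145} \approx 9.0506$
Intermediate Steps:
$J{\left(S,o \right)} = -8 + \sqrt{S^{2} + o^{2}}$
$I = 145$ ($I = -9 + 154 = 145$)
$r{\left(k \right)} = 145$
$\frac{J{\left(1406,289 \right)}}{r{\left(-322 \right)}} + \frac{3664353}{-4617931} = \frac{-8 + \sqrt{1406^{2} + 289^{2}}}{145} + \frac{3664353}{-4617931} = \left(-8 + \sqrt{1976836 + 83521}\right) \frac{1}{145} + 3664353 \left(- \frac{1}{4617931}\right) = \left(-8 + \sqrt{2060357}\right) \frac{1}{145} - \frac{126357}{159239} = \left(- \frac{8}{145} + \frac{\sqrt{2060357}}{145}\right) - \frac{126357}{159239} = - \frac{675713}{796195} + \frac{\sqrt{2060357}}{145}$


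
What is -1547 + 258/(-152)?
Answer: -117701/76 ≈ -1548.7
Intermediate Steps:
-1547 + 258/(-152) = -1547 - 1/152*258 = -1547 - 129/76 = -117701/76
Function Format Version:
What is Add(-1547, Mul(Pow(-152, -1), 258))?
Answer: Rational(-117701, 76) ≈ -1548.7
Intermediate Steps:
Add(-1547, Mul(Pow(-152, -1), 258)) = Add(-1547, Mul(Rational(-1, 152), 258)) = Add(-1547, Rational(-129, 76)) = Rational(-117701, 76)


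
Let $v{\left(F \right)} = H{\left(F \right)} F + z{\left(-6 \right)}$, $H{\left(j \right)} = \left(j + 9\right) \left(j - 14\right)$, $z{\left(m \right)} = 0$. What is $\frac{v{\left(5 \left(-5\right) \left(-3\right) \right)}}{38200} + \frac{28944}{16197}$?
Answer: $\frac{24433893}{2062418} \approx 11.847$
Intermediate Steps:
$H{\left(j \right)} = \left(-14 + j\right) \left(9 + j\right)$ ($H{\left(j \right)} = \left(9 + j\right) \left(-14 + j\right) = \left(-14 + j\right) \left(9 + j\right)$)
$v{\left(F \right)} = F \left(-126 + F^{2} - 5 F\right)$ ($v{\left(F \right)} = \left(-126 + F^{2} - 5 F\right) F + 0 = F \left(-126 + F^{2} - 5 F\right) + 0 = F \left(-126 + F^{2} - 5 F\right)$)
$\frac{v{\left(5 \left(-5\right) \left(-3\right) \right)}}{38200} + \frac{28944}{16197} = \frac{5 \left(-5\right) \left(-3\right) \left(-126 + \left(5 \left(-5\right) \left(-3\right)\right)^{2} - 5 \cdot 5 \left(-5\right) \left(-3\right)\right)}{38200} + \frac{28944}{16197} = \left(-25\right) \left(-3\right) \left(-126 + \left(\left(-25\right) \left(-3\right)\right)^{2} - 5 \left(\left(-25\right) \left(-3\right)\right)\right) \frac{1}{38200} + 28944 \cdot \frac{1}{16197} = 75 \left(-126 + 75^{2} - 375\right) \frac{1}{38200} + \frac{9648}{5399} = 75 \left(-126 + 5625 - 375\right) \frac{1}{38200} + \frac{9648}{5399} = 75 \cdot 5124 \cdot \frac{1}{38200} + \frac{9648}{5399} = 384300 \cdot \frac{1}{38200} + \frac{9648}{5399} = \frac{3843}{382} + \frac{9648}{5399} = \frac{24433893}{2062418}$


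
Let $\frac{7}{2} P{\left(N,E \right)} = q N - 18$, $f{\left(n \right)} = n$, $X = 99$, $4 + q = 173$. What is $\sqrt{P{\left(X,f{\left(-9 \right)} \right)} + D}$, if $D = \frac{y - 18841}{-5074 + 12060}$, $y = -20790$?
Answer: $\frac{\sqrt{4750411138}}{998} \approx 69.061$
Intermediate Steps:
$q = 169$ ($q = -4 + 173 = 169$)
$D = - \frac{39631}{6986}$ ($D = \frac{-20790 - 18841}{-5074 + 12060} = - \frac{39631}{6986} \approx -5.6729$)
$P{\left(N,E \right)} = - \frac{36}{7} + \frac{338 N}{7}$ ($P{\left(N,E \right)} = \frac{2 \left(169 N - 18\right)}{7} = \frac{2 \left(-18 + 169 N\right)}{7} = - \frac{36}{7} + \frac{338 N}{7}$)
$\sqrt{P{\left(X,f{\left(-9 \right)} \right)} + D} = \sqrt{\left(- \frac{36}{7} + \frac{338}{7} \cdot 99\right) - \frac{39631}{6986}} = \sqrt{\left(- \frac{36}{7} + \frac{33462}{7}\right) - \frac{39631}{6986}} = \sqrt{\frac{33426}{7} - \frac{39631}{6986}} = \sqrt{\frac{4759931}{998}} = \frac{\sqrt{4750411138}}{998}$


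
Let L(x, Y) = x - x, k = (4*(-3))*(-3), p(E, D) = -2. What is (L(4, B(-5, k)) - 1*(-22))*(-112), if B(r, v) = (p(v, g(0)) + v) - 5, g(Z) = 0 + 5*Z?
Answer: -2464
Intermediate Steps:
g(Z) = 5*Z
k = 36 (k = -12*(-3) = 36)
B(r, v) = -7 + v (B(r, v) = (-2 + v) - 5 = -7 + v)
L(x, Y) = 0
(L(4, B(-5, k)) - 1*(-22))*(-112) = (0 - 1*(-22))*(-112) = (0 + 22)*(-112) = 22*(-112) = -2464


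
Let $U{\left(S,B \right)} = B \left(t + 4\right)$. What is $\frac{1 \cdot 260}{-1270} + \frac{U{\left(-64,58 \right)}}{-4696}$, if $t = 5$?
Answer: $- \frac{94195}{298196} \approx -0.31588$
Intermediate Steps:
$U{\left(S,B \right)} = 9 B$ ($U{\left(S,B \right)} = B \left(5 + 4\right) = B 9 = 9 B$)
$\frac{1 \cdot 260}{-1270} + \frac{U{\left(-64,58 \right)}}{-4696} = \frac{1 \cdot 260}{-1270} + \frac{9 \cdot 58}{-4696} = 260 \left(- \frac{1}{1270}\right) + 522 \left(- \frac{1}{4696}\right) = - \frac{26}{127} - \frac{261}{2348} = - \frac{94195}{298196}$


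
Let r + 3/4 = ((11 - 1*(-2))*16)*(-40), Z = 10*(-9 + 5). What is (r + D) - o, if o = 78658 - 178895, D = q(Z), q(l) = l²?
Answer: 374065/4 ≈ 93516.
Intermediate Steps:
Z = -40 (Z = 10*(-4) = -40)
r = -33283/4 (r = -¾ + ((11 - 1*(-2))*16)*(-40) = -¾ + ((11 + 2)*16)*(-40) = -¾ + (13*16)*(-40) = -¾ + 208*(-40) = -¾ - 8320 = -33283/4 ≈ -8320.8)
D = 1600 (D = (-40)² = 1600)
o = -100237
(r + D) - o = (-33283/4 + 1600) - 1*(-100237) = -26883/4 + 100237 = 374065/4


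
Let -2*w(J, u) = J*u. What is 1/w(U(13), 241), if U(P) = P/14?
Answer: -28/3133 ≈ -0.0089371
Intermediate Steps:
U(P) = P/14 (U(P) = P*(1/14) = P/14)
w(J, u) = -J*u/2
1/w(U(13), 241) = 1/(-½*(1/14)*13*241) = 1/(-½*13/14*241) = 1/(-3133/28) = -28/3133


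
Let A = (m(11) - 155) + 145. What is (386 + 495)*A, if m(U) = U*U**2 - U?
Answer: 1154110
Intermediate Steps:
m(U) = U**3 - U
A = 1310 (A = ((11**3 - 1*11) - 155) + 145 = ((1331 - 11) - 155) + 145 = (1320 - 155) + 145 = 1165 + 145 = 1310)
(386 + 495)*A = (386 + 495)*1310 = 881*1310 = 1154110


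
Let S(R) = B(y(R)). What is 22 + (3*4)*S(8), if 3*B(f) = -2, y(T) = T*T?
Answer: 14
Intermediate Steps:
y(T) = T²
B(f) = -⅔ (B(f) = (⅓)*(-2) = -⅔)
S(R) = -⅔
22 + (3*4)*S(8) = 22 + (3*4)*(-⅔) = 22 + 12*(-⅔) = 22 - 8 = 14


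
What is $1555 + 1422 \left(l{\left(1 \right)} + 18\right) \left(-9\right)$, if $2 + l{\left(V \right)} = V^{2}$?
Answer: $-216011$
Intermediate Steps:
$l{\left(V \right)} = -2 + V^{2}$
$1555 + 1422 \left(l{\left(1 \right)} + 18\right) \left(-9\right) = 1555 + 1422 \left(\left(-2 + 1^{2}\right) + 18\right) \left(-9\right) = 1555 + 1422 \left(\left(-2 + 1\right) + 18\right) \left(-9\right) = 1555 + 1422 \left(-1 + 18\right) \left(-9\right) = 1555 + 1422 \cdot 17 \left(-9\right) = 1555 + 1422 \left(-153\right) = 1555 - 217566 = -216011$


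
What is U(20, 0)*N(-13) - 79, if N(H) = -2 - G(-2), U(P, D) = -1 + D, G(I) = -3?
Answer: -80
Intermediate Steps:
N(H) = 1 (N(H) = -2 - 1*(-3) = -2 + 3 = 1)
U(20, 0)*N(-13) - 79 = (-1 + 0)*1 - 79 = -1*1 - 79 = -1 - 79 = -80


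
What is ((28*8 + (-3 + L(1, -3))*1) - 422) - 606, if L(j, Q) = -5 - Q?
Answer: -809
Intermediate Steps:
((28*8 + (-3 + L(1, -3))*1) - 422) - 606 = ((28*8 + (-3 + (-5 - 1*(-3)))*1) - 422) - 606 = ((224 + (-3 + (-5 + 3))*1) - 422) - 606 = ((224 + (-3 - 2)*1) - 422) - 606 = ((224 - 5*1) - 422) - 606 = ((224 - 5) - 422) - 606 = (219 - 422) - 606 = -203 - 606 = -809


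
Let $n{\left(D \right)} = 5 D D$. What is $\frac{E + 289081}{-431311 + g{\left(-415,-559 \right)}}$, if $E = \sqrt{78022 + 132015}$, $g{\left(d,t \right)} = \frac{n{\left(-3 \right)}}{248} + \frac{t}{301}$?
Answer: $- \frac{501844616}{748758805} - \frac{1736 \sqrt{210037}}{748758805} \approx -0.6713$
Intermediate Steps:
$n{\left(D \right)} = 5 D^{2}$
$g{\left(d,t \right)} = \frac{45}{248} + \frac{t}{301}$ ($g{\left(d,t \right)} = \frac{5 \left(-3\right)^{2}}{248} + \frac{t}{301} = 5 \cdot 9 \cdot \frac{1}{248} + t \frac{1}{301} = 45 \cdot \frac{1}{248} + \frac{t}{301} = \frac{45}{248} + \frac{t}{301}$)
$E = \sqrt{210037} \approx 458.3$
$\frac{E + 289081}{-431311 + g{\left(-415,-559 \right)}} = \frac{\sqrt{210037} + 289081}{-431311 + \left(\frac{45}{248} + \frac{1}{301} \left(-559\right)\right)} = \frac{289081 + \sqrt{210037}}{-431311 + \left(\frac{45}{248} - \frac{13}{7}\right)} = \frac{289081 + \sqrt{210037}}{-431311 - \frac{2909}{1736}} = \frac{289081 + \sqrt{210037}}{- \frac{748758805}{1736}} = \left(289081 + \sqrt{210037}\right) \left(- \frac{1736}{748758805}\right) = - \frac{501844616}{748758805} - \frac{1736 \sqrt{210037}}{748758805}$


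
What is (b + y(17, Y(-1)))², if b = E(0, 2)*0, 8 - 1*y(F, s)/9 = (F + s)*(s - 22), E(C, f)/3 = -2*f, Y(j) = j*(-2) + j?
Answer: 12068676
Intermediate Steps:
Y(j) = -j (Y(j) = -2*j + j = -j)
E(C, f) = -6*f (E(C, f) = 3*(-2*f) = -6*f)
y(F, s) = 72 - 9*(-22 + s)*(F + s) (y(F, s) = 72 - 9*(F + s)*(s - 22) = 72 - 9*(F + s)*(-22 + s) = 72 - 9*(-22 + s)*(F + s))
b = 0 (b = -6*2*0 = -12*0 = 0)
(b + y(17, Y(-1)))² = (0 + (72 - 9*(-1*(-1))² + 198*17 + 198*(-1*(-1)) - 9*17*(-1*(-1))))² = (0 + (72 - 9*1² + 3366 + 198*1 - 9*17*1))² = (0 + (72 - 9*1 + 3366 + 198 - 153))² = (0 + (72 - 9 + 3366 + 198 - 153))² = (0 + 3474)² = 3474² = 12068676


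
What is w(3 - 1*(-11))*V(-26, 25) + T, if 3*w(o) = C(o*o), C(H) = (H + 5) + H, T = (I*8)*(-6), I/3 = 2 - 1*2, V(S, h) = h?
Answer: 9925/3 ≈ 3308.3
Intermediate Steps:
I = 0 (I = 3*(2 - 1*2) = 3*(2 - 2) = 3*0 = 0)
T = 0 (T = (0*8)*(-6) = 0*(-6) = 0)
C(H) = 5 + 2*H (C(H) = (5 + H) + H = 5 + 2*H)
w(o) = 5/3 + 2*o²/3 (w(o) = (5 + 2*(o*o))/3 = (5 + 2*o²)/3 = 5/3 + 2*o²/3)
w(3 - 1*(-11))*V(-26, 25) + T = (5/3 + 2*(3 - 1*(-11))²/3)*25 + 0 = (5/3 + 2*(3 + 11)²/3)*25 + 0 = (5/3 + (⅔)*14²)*25 + 0 = (5/3 + (⅔)*196)*25 + 0 = (5/3 + 392/3)*25 + 0 = (397/3)*25 + 0 = 9925/3 + 0 = 9925/3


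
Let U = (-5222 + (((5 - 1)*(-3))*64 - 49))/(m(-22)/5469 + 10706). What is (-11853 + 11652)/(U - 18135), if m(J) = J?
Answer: 3922923164/353952360237 ≈ 0.011083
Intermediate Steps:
U = -33027291/58551092 (U = (-5222 + (((5 - 1)*(-3))*64 - 49))/(-22/5469 + 10706) = (-5222 + ((4*(-3))*64 - 49))/(-22*1/5469 + 10706) = (-5222 + (-12*64 - 49))/(-22/5469 + 10706) = (-5222 + (-768 - 49))/(58551092/5469) = (-5222 - 817)*(5469/58551092) = -6039*5469/58551092 = -33027291/58551092 ≈ -0.56408)
(-11853 + 11652)/(U - 18135) = (-11853 + 11652)/(-33027291/58551092 - 18135) = -201/(-1061857080711/58551092) = -201*(-58551092/1061857080711) = 3922923164/353952360237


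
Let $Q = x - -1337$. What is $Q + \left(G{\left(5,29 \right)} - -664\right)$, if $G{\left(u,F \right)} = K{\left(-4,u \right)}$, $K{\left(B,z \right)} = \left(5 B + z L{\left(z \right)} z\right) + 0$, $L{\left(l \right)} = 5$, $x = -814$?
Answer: $1292$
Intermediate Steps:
$K{\left(B,z \right)} = 5 B + 5 z^{2}$ ($K{\left(B,z \right)} = \left(5 B + z 5 z\right) + 0 = \left(5 B + 5 z z\right) + 0 = \left(5 B + 5 z^{2}\right) + 0 = 5 B + 5 z^{2}$)
$G{\left(u,F \right)} = -20 + 5 u^{2}$ ($G{\left(u,F \right)} = 5 \left(-4\right) + 5 u^{2} = -20 + 5 u^{2}$)
$Q = 523$ ($Q = -814 - -1337 = -814 + 1337 = 523$)
$Q + \left(G{\left(5,29 \right)} - -664\right) = 523 - \left(-644 - 125\right) = 523 + \left(\left(-20 + 5 \cdot 25\right) + 664\right) = 523 + \left(\left(-20 + 125\right) + 664\right) = 523 + \left(105 + 664\right) = 523 + 769 = 1292$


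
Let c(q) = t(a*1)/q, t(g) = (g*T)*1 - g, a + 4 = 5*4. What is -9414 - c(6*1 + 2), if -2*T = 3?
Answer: -9409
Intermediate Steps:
T = -3/2 (T = -1/2*3 = -3/2 ≈ -1.5000)
a = 16 (a = -4 + 5*4 = -4 + 20 = 16)
t(g) = -5*g/2 (t(g) = (g*(-3/2))*1 - g = -3*g/2*1 - g = -3*g/2 - g = -5*g/2)
c(q) = -40/q (c(q) = (-40)/q = (-5/2*16)/q = -40/q)
-9414 - c(6*1 + 2) = -9414 - (-40)/(6*1 + 2) = -9414 - (-40)/(6 + 2) = -9414 - (-40)/8 = -9414 - 1*(-5) = -9414 + 5 = -9409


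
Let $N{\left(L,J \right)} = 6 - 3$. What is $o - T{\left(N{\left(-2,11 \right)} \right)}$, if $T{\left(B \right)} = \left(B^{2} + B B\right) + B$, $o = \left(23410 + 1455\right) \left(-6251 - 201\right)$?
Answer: $-160429001$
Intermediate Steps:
$N{\left(L,J \right)} = 3$
$o = -160428980$ ($o = 24865 \left(-6452\right) = -160428980$)
$T{\left(B \right)} = B + 2 B^{2}$ ($T{\left(B \right)} = \left(B^{2} + B^{2}\right) + B = 2 B^{2} + B = B + 2 B^{2}$)
$o - T{\left(N{\left(-2,11 \right)} \right)} = -160428980 - 3 \left(1 + 2 \cdot 3\right) = -160428980 - 3 \left(1 + 6\right) = -160428980 - 3 \cdot 7 = -160428980 - 21 = -160429001$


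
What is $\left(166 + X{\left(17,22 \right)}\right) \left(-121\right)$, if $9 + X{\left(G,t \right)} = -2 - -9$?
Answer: $-19844$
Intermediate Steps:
$X{\left(G,t \right)} = -2$ ($X{\left(G,t \right)} = -9 - -7 = -9 + \left(-2 + 9\right) = -9 + 7 = -2$)
$\left(166 + X{\left(17,22 \right)}\right) \left(-121\right) = \left(166 - 2\right) \left(-121\right) = 164 \left(-121\right) = -19844$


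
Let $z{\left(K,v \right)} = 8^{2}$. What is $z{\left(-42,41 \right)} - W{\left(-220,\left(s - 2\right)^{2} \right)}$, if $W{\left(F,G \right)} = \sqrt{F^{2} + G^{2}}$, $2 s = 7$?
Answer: $64 - \frac{\sqrt{774481}}{4} \approx -156.01$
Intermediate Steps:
$s = \frac{7}{2}$ ($s = \frac{1}{2} \cdot 7 = \frac{7}{2} \approx 3.5$)
$z{\left(K,v \right)} = 64$
$z{\left(-42,41 \right)} - W{\left(-220,\left(s - 2\right)^{2} \right)} = 64 - \sqrt{\left(-220\right)^{2} + \left(\left(\frac{7}{2} - 2\right)^{2}\right)^{2}} = 64 - \sqrt{48400 + \left(\left(\frac{7}{2} + \left(-2 + 0\right)\right)^{2}\right)^{2}} = 64 - \sqrt{48400 + \left(\left(\frac{7}{2} - 2\right)^{2}\right)^{2}} = 64 - \sqrt{48400 + \left(\left(\frac{3}{2}\right)^{2}\right)^{2}} = 64 - \sqrt{48400 + \left(\frac{9}{4}\right)^{2}} = 64 - \sqrt{48400 + \frac{81}{16}} = 64 - \sqrt{\frac{774481}{16}} = 64 - \frac{\sqrt{774481}}{4}$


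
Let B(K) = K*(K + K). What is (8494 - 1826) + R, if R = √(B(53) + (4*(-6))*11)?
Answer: 6668 + √5354 ≈ 6741.2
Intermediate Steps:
B(K) = 2*K² (B(K) = K*(2*K) = 2*K²)
R = √5354 (R = √(2*53² + (4*(-6))*11) = √(2*2809 - 24*11) = √(5618 - 264) = √5354 ≈ 73.171)
(8494 - 1826) + R = (8494 - 1826) + √5354 = 6668 + √5354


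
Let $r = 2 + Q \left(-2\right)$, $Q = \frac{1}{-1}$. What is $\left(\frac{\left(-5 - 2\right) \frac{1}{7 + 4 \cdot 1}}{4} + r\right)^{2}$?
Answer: $\frac{28561}{1936} \approx 14.753$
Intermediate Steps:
$Q = -1$
$r = 4$ ($r = 2 - -2 = 2 + 2 = 4$)
$\left(\frac{\left(-5 - 2\right) \frac{1}{7 + 4 \cdot 1}}{4} + r\right)^{2} = \left(\frac{\left(-5 - 2\right) \frac{1}{7 + 4 \cdot 1}}{4} + 4\right)^{2} = \left(- \frac{7}{7 + 4} \cdot \frac{1}{4} + 4\right)^{2} = \left(- \frac{7}{11} \cdot \frac{1}{4} + 4\right)^{2} = \left(\left(-7\right) \frac{1}{11} \cdot \frac{1}{4} + 4\right)^{2} = \left(\left(- \frac{7}{11}\right) \frac{1}{4} + 4\right)^{2} = \left(- \frac{7}{44} + 4\right)^{2} = \left(\frac{169}{44}\right)^{2} = \frac{28561}{1936}$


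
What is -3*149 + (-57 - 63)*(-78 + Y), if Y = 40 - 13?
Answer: 5673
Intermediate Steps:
Y = 27
-3*149 + (-57 - 63)*(-78 + Y) = -3*149 + (-57 - 63)*(-78 + 27) = -447 - 120*(-51) = -447 + 6120 = 5673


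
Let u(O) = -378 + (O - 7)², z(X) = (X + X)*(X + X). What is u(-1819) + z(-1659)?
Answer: 14343022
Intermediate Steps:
z(X) = 4*X² (z(X) = (2*X)*(2*X) = 4*X²)
u(O) = -378 + (-7 + O)²
u(-1819) + z(-1659) = (-378 + (-7 - 1819)²) + 4*(-1659)² = (-378 + (-1826)²) + 4*2752281 = (-378 + 3334276) + 11009124 = 3333898 + 11009124 = 14343022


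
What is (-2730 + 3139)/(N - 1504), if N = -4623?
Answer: -409/6127 ≈ -0.066754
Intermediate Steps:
(-2730 + 3139)/(N - 1504) = (-2730 + 3139)/(-4623 - 1504) = 409/(-6127) = 409*(-1/6127) = -409/6127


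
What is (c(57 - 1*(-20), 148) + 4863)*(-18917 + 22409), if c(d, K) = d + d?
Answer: 17519364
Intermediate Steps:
c(d, K) = 2*d
(c(57 - 1*(-20), 148) + 4863)*(-18917 + 22409) = (2*(57 - 1*(-20)) + 4863)*(-18917 + 22409) = (2*(57 + 20) + 4863)*3492 = (2*77 + 4863)*3492 = (154 + 4863)*3492 = 5017*3492 = 17519364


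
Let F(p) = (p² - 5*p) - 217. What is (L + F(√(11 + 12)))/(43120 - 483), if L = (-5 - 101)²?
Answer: 11042/42637 - 5*√23/42637 ≈ 0.25841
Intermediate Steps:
F(p) = -217 + p² - 5*p
L = 11236 (L = (-106)² = 11236)
(L + F(√(11 + 12)))/(43120 - 483) = (11236 + (-217 + (√(11 + 12))² - 5*√(11 + 12)))/(43120 - 483) = (11236 + (-217 + (√23)² - 5*√23))/42637 = (11236 + (-217 + 23 - 5*√23))*(1/42637) = (11236 + (-194 - 5*√23))*(1/42637) = (11042 - 5*√23)*(1/42637) = 11042/42637 - 5*√23/42637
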